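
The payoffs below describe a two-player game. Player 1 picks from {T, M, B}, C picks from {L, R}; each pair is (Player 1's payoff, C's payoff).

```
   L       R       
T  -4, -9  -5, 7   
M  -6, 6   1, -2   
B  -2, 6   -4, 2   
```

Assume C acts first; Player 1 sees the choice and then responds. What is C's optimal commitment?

L

Player 1 best-responds to each possible C move:
- L: Player 1 compares -4, -6, -2 and picks B; C would get 6.
- R: Player 1 compares -5, 1, -4 and picks M; C would get -2.
Among 6, -2, the best is 6 at L. Subgame-perfect outcome: (B, L) with payoffs (-2, 6).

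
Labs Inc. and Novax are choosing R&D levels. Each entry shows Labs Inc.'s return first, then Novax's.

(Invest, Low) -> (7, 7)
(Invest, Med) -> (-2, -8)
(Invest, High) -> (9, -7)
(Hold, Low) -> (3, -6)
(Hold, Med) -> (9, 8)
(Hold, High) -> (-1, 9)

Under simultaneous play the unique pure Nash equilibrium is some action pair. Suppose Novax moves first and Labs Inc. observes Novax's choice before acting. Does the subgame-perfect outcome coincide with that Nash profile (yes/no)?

no

Labs Inc. best-responds to each possible Novax move:
- Low → Labs Inc. plays Invest (best of 7, 3); Novax gets 7.
- Med → Labs Inc. plays Hold (best of -2, 9); Novax gets 8.
- High → Labs Inc. plays Invest (best of 9, -1); Novax gets -7.
Among 7, 8, -7, the best is 8 at Med. Subgame-perfect outcome: (Hold, Med) with payoffs (9, 8).
For the simultaneous game, intersect best replies.
Labs Inc.'s best replies: Low→Invest; Med→Hold; High→Invest.
Novax's best replies: Invest→Low; Hold→High.
Only (Invest, Low) has each player best-responding; Nash payoffs (7, 7).
Sequential outcome (Hold, Med) differs from the Nash profile (Invest, Low).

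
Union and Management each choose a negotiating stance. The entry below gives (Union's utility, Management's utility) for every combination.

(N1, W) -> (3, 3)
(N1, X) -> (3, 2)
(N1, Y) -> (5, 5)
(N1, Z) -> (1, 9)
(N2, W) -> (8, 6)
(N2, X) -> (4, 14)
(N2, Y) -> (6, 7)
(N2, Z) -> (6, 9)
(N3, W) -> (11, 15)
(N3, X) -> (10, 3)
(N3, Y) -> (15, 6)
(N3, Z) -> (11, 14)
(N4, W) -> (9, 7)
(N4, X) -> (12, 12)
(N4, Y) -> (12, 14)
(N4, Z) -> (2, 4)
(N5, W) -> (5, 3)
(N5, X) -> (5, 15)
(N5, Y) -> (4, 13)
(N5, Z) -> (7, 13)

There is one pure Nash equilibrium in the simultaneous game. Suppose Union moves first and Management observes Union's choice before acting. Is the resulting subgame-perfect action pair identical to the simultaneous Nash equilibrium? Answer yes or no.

no

Solve by backward induction (Union leads).
- N1: Management compares 3, 2, 5, 9 and picks Z; Union would get 1.
- N2: Management compares 6, 14, 7, 9 and picks X; Union would get 4.
- N3: Management compares 15, 3, 6, 14 and picks W; Union would get 11.
- N4: Management compares 7, 12, 14, 4 and picks Y; Union would get 12.
- N5: Management compares 3, 15, 13, 13 and picks X; Union would get 5.
Maximizing over 1, 4, 11, 12, 5, Union chooses N4. Subgame-perfect outcome: (N4, Y) with payoffs (12, 14).
Now find the simultaneous Nash equilibrium.
Union's best replies: W→N3; X→N4; Y→N3; Z→N3.
Management's best replies: N1→Z; N2→X; N3→W; N4→Y; N5→X.
Only (N3, W) has each player best-responding; Nash payoffs (11, 15).
Sequential outcome (N4, Y) differs from the Nash profile (N3, W).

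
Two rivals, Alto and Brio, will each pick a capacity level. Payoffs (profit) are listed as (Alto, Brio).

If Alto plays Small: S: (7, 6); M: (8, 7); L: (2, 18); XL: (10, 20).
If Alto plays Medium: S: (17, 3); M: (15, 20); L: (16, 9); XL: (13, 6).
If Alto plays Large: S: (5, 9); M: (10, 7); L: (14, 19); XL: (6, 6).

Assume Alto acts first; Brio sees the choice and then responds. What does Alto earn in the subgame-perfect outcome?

15

Solve by backward induction (Alto leads).
- Small: BR = XL, leader payoff 10.
- Medium: BR = M, leader payoff 15.
- Large: BR = L, leader payoff 14.
Maximizing over 10, 15, 14, Alto chooses Medium. Subgame-perfect outcome: (Medium, M) with payoffs (15, 20).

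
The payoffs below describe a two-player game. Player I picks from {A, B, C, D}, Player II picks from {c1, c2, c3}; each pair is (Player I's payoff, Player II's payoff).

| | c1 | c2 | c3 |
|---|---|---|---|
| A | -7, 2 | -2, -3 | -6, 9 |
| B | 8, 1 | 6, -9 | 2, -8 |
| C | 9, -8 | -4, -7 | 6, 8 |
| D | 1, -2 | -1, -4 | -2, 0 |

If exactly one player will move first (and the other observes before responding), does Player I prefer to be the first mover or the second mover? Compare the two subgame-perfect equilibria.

first

If Player I leads: Player II's best replies are A→c3, B→c1, C→c3, D→c3; Player I's induced payoffs -6, 8, 6, -2; outcome (B, c1), payoffs (8, 1).
If Player II leads: Player I's best replies are c1→C, c2→B, c3→C; Player II's induced payoffs -8, -9, 8; outcome (C, c3), payoffs (6, 8).
Player I gets 8 moving first and 6 moving second, so Player I prefers to move first.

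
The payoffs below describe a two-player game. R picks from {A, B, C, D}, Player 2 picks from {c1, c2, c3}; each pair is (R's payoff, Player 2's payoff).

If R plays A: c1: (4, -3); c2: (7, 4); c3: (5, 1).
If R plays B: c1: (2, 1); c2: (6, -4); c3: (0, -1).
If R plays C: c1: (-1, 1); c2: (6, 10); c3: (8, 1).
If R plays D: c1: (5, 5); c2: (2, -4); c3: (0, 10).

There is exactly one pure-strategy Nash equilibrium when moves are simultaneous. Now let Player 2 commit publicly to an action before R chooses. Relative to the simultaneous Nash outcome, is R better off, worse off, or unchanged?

worse off

R best-responds to each possible Player 2 move:
- c1: R compares 4, 2, -1, 5 and picks D; Player 2 would get 5.
- c2: R compares 7, 6, 6, 2 and picks A; Player 2 would get 4.
- c3: R compares 5, 0, 8, 0 and picks C; Player 2 would get 1.
Maximizing over 5, 4, 1, Player 2 chooses c1. Subgame-perfect outcome: (D, c1) with payoffs (5, 5).
Under simultaneous play:
R's best replies: c1→D; c2→A; c3→C.
Player 2's best replies: A→c2; B→c1; C→c2; D→c3.
Only (A, c2) has each player best-responding; Nash payoffs (7, 4).
R earns 5 sequentially versus 7 at the Nash outcome: worse off.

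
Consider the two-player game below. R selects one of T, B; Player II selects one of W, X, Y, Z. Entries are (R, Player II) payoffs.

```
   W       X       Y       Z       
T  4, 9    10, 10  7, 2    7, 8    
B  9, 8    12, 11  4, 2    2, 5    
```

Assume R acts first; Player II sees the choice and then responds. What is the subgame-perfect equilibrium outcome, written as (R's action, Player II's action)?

(B, X)

Backward induction with R moving first.
- T: BR = X, leader payoff 10.
- B: BR = X, leader payoff 12.
R's induced payoffs are 10, 12, so R commits to B. Subgame-perfect outcome: (B, X) with payoffs (12, 11).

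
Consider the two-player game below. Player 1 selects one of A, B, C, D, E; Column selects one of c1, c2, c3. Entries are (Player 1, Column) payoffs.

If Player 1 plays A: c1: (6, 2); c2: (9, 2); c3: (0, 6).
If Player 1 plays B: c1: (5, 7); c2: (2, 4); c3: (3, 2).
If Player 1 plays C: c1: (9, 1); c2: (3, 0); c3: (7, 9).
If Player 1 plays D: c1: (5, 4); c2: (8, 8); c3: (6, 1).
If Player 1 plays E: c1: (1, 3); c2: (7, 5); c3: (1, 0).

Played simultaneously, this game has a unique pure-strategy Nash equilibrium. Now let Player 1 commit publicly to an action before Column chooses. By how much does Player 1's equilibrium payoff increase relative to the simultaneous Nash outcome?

Backward induction with Player 1 moving first.
- A: Column compares 2, 2, 6 and picks c3; Player 1 would get 0.
- B: Column compares 7, 4, 2 and picks c1; Player 1 would get 5.
- C: Column compares 1, 0, 9 and picks c3; Player 1 would get 7.
- D: Column compares 4, 8, 1 and picks c2; Player 1 would get 8.
- E: Column compares 3, 5, 0 and picks c2; Player 1 would get 7.
Player 1's induced payoffs are 0, 5, 7, 8, 7, so Player 1 commits to D. Subgame-perfect outcome: (D, c2) with payoffs (8, 8).
For the simultaneous game, intersect best replies.
Player 1's best replies: c1→C; c2→A; c3→C.
Column's best replies: A→c3; B→c1; C→c3; D→c2; E→c2.
Only (C, c3) has each player best-responding; Nash payoffs (7, 9).
Player 1's commitment gain: 8 − 7 = 1.

1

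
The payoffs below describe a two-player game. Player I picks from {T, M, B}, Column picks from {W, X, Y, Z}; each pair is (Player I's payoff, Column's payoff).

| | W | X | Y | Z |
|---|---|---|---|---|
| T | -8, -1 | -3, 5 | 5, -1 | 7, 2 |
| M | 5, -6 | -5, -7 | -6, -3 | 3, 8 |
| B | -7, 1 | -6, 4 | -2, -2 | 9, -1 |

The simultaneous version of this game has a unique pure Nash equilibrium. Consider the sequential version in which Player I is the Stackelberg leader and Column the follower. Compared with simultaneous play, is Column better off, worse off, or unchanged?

Work backward from Column's decision.
- T → Column plays X (best of -1, 5, -1, 2); Player I gets -3.
- M → Column plays Z (best of -6, -7, -3, 8); Player I gets 3.
- B → Column plays X (best of 1, 4, -2, -1); Player I gets -6.
Player I's induced payoffs are -3, 3, -6, so Player I commits to M. Subgame-perfect outcome: (M, Z) with payoffs (3, 8).
For the simultaneous game, intersect best replies.
Player I's best replies: W→M; X→T; Y→T; Z→B.
Column's best replies: T→X; M→Z; B→X.
The unique mutual best reply is (T, X), giving (-3, 5).
Column earns 8 sequentially versus 5 at the Nash outcome: better off.

better off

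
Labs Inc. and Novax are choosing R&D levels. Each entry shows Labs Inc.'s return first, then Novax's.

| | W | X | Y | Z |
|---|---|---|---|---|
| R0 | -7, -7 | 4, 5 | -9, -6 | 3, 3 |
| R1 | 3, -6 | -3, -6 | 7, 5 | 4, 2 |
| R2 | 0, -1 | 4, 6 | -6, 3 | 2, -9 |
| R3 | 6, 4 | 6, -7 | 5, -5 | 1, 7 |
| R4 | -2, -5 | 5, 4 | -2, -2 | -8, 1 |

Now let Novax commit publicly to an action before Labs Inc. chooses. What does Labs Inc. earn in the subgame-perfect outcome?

7

Work backward from Labs Inc.'s decision.
- W: BR = R3, leader payoff 4.
- X: BR = R3, leader payoff -7.
- Y: BR = R1, leader payoff 5.
- Z: BR = R1, leader payoff 2.
Maximizing over 4, -7, 5, 2, Novax chooses Y. Subgame-perfect outcome: (R1, Y) with payoffs (7, 5).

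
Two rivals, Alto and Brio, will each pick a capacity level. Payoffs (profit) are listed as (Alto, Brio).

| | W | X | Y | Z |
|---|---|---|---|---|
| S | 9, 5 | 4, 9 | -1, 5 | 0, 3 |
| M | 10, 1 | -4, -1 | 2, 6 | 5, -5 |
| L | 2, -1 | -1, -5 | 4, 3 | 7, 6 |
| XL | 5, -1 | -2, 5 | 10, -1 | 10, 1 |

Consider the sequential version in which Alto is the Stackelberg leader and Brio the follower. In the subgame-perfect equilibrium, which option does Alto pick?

Solve by backward induction (Alto leads).
- S: BR = X, leader payoff 4.
- M: BR = Y, leader payoff 2.
- L: BR = Z, leader payoff 7.
- XL: BR = X, leader payoff -2.
Alto's induced payoffs are 4, 2, 7, -2, so Alto commits to L. Subgame-perfect outcome: (L, Z) with payoffs (7, 6).

L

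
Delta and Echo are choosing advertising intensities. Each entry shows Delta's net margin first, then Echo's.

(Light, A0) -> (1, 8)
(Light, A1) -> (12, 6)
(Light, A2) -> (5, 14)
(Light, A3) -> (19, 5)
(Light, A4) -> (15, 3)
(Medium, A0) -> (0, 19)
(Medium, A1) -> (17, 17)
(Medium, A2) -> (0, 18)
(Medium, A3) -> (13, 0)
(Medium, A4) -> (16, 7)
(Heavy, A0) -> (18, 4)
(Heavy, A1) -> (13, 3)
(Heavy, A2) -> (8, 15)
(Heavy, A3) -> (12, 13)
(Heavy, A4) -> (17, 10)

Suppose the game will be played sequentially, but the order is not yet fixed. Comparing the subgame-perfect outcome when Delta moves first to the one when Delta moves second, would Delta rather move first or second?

If Delta leads: Echo's best replies are Light→A2, Medium→A0, Heavy→A2; Delta's induced payoffs 5, 0, 8; outcome (Heavy, A2), payoffs (8, 15).
If Echo leads: Delta's best replies are A0→Heavy, A1→Medium, A2→Heavy, A3→Light, A4→Heavy; Echo's induced payoffs 4, 17, 15, 5, 10; outcome (Medium, A1), payoffs (17, 17).
Delta gets 8 moving first and 17 moving second, so Delta prefers to move second.

second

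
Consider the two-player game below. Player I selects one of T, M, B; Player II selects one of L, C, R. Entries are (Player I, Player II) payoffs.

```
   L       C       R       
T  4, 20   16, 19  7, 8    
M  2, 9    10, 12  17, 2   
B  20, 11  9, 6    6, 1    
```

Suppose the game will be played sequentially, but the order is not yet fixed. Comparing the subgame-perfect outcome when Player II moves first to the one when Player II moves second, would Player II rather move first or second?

If Player I leads: Player II's best replies are T→L, M→C, B→L; Player I's induced payoffs 4, 10, 20; outcome (B, L), payoffs (20, 11).
If Player II leads: Player I's best replies are L→B, C→T, R→M; Player II's induced payoffs 11, 19, 2; outcome (T, C), payoffs (16, 19).
Player II gets 19 moving first and 11 moving second, so Player II prefers to move first.

first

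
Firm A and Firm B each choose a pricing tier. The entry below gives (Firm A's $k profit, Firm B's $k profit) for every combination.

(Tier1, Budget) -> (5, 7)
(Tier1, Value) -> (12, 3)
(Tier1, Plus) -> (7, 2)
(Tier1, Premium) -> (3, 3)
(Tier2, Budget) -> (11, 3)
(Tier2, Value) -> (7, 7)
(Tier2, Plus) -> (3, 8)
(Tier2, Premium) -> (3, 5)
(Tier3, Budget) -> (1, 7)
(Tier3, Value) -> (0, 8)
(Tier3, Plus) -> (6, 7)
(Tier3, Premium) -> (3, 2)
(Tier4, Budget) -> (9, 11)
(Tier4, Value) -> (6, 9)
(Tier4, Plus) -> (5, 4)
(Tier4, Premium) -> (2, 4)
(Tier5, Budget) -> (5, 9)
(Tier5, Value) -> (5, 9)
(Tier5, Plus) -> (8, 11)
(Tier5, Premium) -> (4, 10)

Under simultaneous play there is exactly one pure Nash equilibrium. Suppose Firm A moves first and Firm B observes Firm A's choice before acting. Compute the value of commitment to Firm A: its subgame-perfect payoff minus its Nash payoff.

Firm B best-responds to each possible Firm A move:
- Tier1: BR = Budget, leader payoff 5.
- Tier2: BR = Plus, leader payoff 3.
- Tier3: BR = Value, leader payoff 0.
- Tier4: BR = Budget, leader payoff 9.
- Tier5: BR = Plus, leader payoff 8.
Firm A's induced payoffs are 5, 3, 0, 9, 8, so Firm A commits to Tier4. Subgame-perfect outcome: (Tier4, Budget) with payoffs (9, 11).
Now find the simultaneous Nash equilibrium.
Firm A's best replies: Budget→Tier2; Value→Tier1; Plus→Tier5; Premium→Tier5.
Firm B's best replies: Tier1→Budget; Tier2→Plus; Tier3→Value; Tier4→Budget; Tier5→Plus.
Only (Tier5, Plus) has each player best-responding; Nash payoffs (8, 11).
Firm A's commitment gain: 9 − 8 = 1.

1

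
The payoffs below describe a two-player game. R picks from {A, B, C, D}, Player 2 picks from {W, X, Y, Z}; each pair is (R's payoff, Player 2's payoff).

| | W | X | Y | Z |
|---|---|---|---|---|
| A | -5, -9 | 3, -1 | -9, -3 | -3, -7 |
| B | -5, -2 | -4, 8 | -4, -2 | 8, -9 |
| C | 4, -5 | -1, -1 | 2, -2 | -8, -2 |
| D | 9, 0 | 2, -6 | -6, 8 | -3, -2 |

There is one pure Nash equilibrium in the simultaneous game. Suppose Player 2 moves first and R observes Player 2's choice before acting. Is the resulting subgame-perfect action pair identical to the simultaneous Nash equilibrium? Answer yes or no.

R best-responds to each possible Player 2 move:
- W: R compares -5, -5, 4, 9 and picks D; Player 2 would get 0.
- X: R compares 3, -4, -1, 2 and picks A; Player 2 would get -1.
- Y: R compares -9, -4, 2, -6 and picks C; Player 2 would get -2.
- Z: R compares -3, 8, -8, -3 and picks B; Player 2 would get -9.
Maximizing over 0, -1, -2, -9, Player 2 chooses W. Subgame-perfect outcome: (D, W) with payoffs (9, 0).
Now find the simultaneous Nash equilibrium.
R's best replies: W→D; X→A; Y→C; Z→B.
Player 2's best replies: A→X; B→X; C→X; D→Y.
The unique mutual best reply is (A, X), giving (3, -1).
Sequential outcome (D, W) differs from the Nash profile (A, X).

no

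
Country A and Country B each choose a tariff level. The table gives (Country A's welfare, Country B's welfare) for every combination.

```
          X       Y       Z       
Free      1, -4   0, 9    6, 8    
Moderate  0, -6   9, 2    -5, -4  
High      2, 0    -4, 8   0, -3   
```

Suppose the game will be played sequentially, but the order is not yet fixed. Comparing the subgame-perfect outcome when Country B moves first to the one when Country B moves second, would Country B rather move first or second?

first

If Country A leads: Country B's best replies are Free→Y, Moderate→Y, High→Y; Country A's induced payoffs 0, 9, -4; outcome (Moderate, Y), payoffs (9, 2).
If Country B leads: Country A's best replies are X→High, Y→Moderate, Z→Free; Country B's induced payoffs 0, 2, 8; outcome (Free, Z), payoffs (6, 8).
Country B gets 8 moving first and 2 moving second, so Country B prefers to move first.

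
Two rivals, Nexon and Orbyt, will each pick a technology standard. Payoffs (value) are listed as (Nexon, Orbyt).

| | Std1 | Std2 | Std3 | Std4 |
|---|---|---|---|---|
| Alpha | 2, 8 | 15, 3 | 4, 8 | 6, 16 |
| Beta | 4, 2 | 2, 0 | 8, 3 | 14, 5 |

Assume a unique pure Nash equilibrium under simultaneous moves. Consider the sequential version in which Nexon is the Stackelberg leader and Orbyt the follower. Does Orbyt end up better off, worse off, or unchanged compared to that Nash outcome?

unchanged

Orbyt best-responds to each possible Nexon move:
- Alpha: Orbyt compares 8, 3, 8, 16 and picks Std4; Nexon would get 6.
- Beta: Orbyt compares 2, 0, 3, 5 and picks Std4; Nexon would get 14.
Maximizing over 6, 14, Nexon chooses Beta. Subgame-perfect outcome: (Beta, Std4) with payoffs (14, 5).
Now find the simultaneous Nash equilibrium.
Nexon's best replies: Std1→Beta; Std2→Alpha; Std3→Beta; Std4→Beta.
Orbyt's best replies: Alpha→Std4; Beta→Std4.
Only (Beta, Std4) has each player best-responding; Nash payoffs (14, 5).
Orbyt earns 5 sequentially versus 5 at the Nash outcome: unchanged.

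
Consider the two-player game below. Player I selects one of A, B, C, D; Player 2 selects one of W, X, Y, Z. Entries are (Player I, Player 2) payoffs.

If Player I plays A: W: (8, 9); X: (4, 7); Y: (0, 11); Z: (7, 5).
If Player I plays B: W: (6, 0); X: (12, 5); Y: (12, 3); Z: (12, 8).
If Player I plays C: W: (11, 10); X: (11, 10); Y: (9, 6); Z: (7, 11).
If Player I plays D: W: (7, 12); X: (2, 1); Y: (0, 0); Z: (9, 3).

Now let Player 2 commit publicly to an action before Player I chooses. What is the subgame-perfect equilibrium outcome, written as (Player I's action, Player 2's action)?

Player I best-responds to each possible Player 2 move:
- W: Player I compares 8, 6, 11, 7 and picks C; Player 2 would get 10.
- X: Player I compares 4, 12, 11, 2 and picks B; Player 2 would get 5.
- Y: Player I compares 0, 12, 9, 0 and picks B; Player 2 would get 3.
- Z: Player I compares 7, 12, 7, 9 and picks B; Player 2 would get 8.
Among 10, 5, 3, 8, the best is 10 at W. Subgame-perfect outcome: (C, W) with payoffs (11, 10).

(C, W)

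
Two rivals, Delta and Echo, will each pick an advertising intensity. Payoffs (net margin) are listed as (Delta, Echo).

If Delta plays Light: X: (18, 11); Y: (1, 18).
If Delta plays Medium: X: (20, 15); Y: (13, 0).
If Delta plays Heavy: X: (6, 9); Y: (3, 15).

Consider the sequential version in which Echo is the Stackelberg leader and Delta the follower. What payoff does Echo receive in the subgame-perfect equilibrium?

Solve by backward induction (Echo leads).
- X: Delta compares 18, 20, 6 and picks Medium; Echo would get 15.
- Y: Delta compares 1, 13, 3 and picks Medium; Echo would get 0.
Echo's induced payoffs are 15, 0, so Echo commits to X. Subgame-perfect outcome: (Medium, X) with payoffs (20, 15).

15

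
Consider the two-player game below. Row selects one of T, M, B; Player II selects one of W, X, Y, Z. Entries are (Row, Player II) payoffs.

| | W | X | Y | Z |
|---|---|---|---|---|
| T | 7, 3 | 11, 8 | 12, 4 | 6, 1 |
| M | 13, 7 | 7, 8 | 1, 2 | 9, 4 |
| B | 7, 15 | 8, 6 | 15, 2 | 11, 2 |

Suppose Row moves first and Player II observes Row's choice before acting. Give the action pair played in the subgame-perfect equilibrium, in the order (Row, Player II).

Player II best-responds to each possible Row move:
- T: Player II compares 3, 8, 4, 1 and picks X; Row would get 11.
- M: Player II compares 7, 8, 2, 4 and picks X; Row would get 7.
- B: Player II compares 15, 6, 2, 2 and picks W; Row would get 7.
Row's induced payoffs are 11, 7, 7, so Row commits to T. Subgame-perfect outcome: (T, X) with payoffs (11, 8).

(T, X)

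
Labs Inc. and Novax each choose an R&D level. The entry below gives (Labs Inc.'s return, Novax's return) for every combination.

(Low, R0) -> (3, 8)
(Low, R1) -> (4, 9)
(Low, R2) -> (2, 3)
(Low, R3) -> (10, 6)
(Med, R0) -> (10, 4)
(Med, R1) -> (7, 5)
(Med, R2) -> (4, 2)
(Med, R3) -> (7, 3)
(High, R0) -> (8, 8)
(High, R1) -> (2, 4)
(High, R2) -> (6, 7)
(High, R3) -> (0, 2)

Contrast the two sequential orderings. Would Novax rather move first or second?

second

If Labs Inc. leads: Novax's best replies are Low→R1, Med→R1, High→R0; Labs Inc.'s induced payoffs 4, 7, 8; outcome (High, R0), payoffs (8, 8).
If Novax leads: Labs Inc.'s best replies are R0→Med, R1→Med, R2→High, R3→Low; Novax's induced payoffs 4, 5, 7, 6; outcome (High, R2), payoffs (6, 7).
Novax gets 7 moving first and 8 moving second, so Novax prefers to move second.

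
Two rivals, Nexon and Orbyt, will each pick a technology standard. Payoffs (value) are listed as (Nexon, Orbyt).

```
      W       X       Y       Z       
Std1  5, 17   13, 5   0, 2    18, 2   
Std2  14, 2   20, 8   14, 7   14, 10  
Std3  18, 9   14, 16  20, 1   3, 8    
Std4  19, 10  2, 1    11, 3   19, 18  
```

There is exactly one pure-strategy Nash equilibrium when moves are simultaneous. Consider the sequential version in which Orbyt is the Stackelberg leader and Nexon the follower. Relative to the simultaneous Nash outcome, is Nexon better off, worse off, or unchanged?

Nexon best-responds to each possible Orbyt move:
- W → Nexon plays Std4 (best of 5, 14, 18, 19); Orbyt gets 10.
- X → Nexon plays Std2 (best of 13, 20, 14, 2); Orbyt gets 8.
- Y → Nexon plays Std3 (best of 0, 14, 20, 11); Orbyt gets 1.
- Z → Nexon plays Std4 (best of 18, 14, 3, 19); Orbyt gets 18.
Orbyt's induced payoffs are 10, 8, 1, 18, so Orbyt commits to Z. Subgame-perfect outcome: (Std4, Z) with payoffs (19, 18).
For the simultaneous game, intersect best replies.
Nexon's best replies: W→Std4; X→Std2; Y→Std3; Z→Std4.
Orbyt's best replies: Std1→W; Std2→Z; Std3→X; Std4→Z.
The unique mutual best reply is (Std4, Z), giving (19, 18).
Nexon earns 19 sequentially versus 19 at the Nash outcome: unchanged.

unchanged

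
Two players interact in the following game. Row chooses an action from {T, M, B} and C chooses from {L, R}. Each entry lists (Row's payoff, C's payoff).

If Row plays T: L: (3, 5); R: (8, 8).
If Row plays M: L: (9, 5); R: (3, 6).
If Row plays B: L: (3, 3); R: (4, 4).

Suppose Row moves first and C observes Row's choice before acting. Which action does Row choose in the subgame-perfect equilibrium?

Solve by backward induction (Row leads).
- T: C compares 5, 8 and picks R; Row would get 8.
- M: C compares 5, 6 and picks R; Row would get 3.
- B: C compares 3, 4 and picks R; Row would get 4.
Row's induced payoffs are 8, 3, 4, so Row commits to T. Subgame-perfect outcome: (T, R) with payoffs (8, 8).

T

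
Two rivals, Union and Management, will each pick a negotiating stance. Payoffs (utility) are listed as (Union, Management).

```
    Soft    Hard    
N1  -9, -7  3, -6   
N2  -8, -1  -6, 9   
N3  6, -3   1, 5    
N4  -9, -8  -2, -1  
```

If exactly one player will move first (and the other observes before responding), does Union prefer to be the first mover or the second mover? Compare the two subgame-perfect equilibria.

second

If Union leads: Management's best replies are N1→Hard, N2→Hard, N3→Hard, N4→Hard; Union's induced payoffs 3, -6, 1, -2; outcome (N1, Hard), payoffs (3, -6).
If Management leads: Union's best replies are Soft→N3, Hard→N1; Management's induced payoffs -3, -6; outcome (N3, Soft), payoffs (6, -3).
Union gets 3 moving first and 6 moving second, so Union prefers to move second.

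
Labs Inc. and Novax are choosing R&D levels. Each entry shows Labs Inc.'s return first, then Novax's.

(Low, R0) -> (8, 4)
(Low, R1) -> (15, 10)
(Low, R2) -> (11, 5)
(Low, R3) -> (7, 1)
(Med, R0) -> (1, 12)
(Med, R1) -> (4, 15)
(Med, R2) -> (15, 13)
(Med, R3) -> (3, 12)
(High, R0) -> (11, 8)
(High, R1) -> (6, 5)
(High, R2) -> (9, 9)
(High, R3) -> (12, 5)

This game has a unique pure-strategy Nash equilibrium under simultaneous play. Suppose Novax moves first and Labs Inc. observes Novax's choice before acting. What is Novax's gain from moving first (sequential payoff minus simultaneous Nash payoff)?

Solve by backward induction (Novax leads).
- R0: BR = High, leader payoff 8.
- R1: BR = Low, leader payoff 10.
- R2: BR = Med, leader payoff 13.
- R3: BR = High, leader payoff 5.
Among 8, 10, 13, 5, the best is 13 at R2. Subgame-perfect outcome: (Med, R2) with payoffs (15, 13).
Under simultaneous play:
Labs Inc.'s best replies: R0→High; R1→Low; R2→Med; R3→High.
Novax's best replies: Low→R1; Med→R1; High→R2.
The unique mutual best reply is (Low, R1), giving (15, 10).
Novax's commitment gain: 13 − 10 = 3.

3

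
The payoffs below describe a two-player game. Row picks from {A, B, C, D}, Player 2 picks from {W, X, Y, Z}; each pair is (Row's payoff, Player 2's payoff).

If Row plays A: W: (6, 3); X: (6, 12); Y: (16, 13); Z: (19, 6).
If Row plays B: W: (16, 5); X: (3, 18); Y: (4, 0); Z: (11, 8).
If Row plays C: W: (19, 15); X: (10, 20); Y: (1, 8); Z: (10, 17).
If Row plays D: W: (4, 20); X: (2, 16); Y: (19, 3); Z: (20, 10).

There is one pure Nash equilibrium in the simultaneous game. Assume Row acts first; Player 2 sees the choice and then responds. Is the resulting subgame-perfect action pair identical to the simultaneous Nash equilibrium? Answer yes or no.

Player 2 best-responds to each possible Row move:
- A: BR = Y, leader payoff 16.
- B: BR = X, leader payoff 3.
- C: BR = X, leader payoff 10.
- D: BR = W, leader payoff 4.
Row's induced payoffs are 16, 3, 10, 4, so Row commits to A. Subgame-perfect outcome: (A, Y) with payoffs (16, 13).
For the simultaneous game, intersect best replies.
Row's best replies: W→C; X→C; Y→D; Z→D.
Player 2's best replies: A→Y; B→X; C→X; D→W.
The unique mutual best reply is (C, X), giving (10, 20).
Sequential outcome (A, Y) differs from the Nash profile (C, X).

no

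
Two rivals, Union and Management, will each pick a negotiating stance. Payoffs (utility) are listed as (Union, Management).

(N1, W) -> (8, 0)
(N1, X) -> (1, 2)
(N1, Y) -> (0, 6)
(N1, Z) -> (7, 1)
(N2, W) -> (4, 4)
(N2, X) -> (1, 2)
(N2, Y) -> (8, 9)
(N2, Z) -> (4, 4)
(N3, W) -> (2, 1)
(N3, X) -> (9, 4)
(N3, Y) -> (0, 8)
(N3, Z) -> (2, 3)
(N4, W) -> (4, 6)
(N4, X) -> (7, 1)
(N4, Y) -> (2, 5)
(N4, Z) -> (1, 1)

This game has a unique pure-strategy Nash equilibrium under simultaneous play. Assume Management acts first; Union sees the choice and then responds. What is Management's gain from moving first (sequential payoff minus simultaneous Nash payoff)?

0

Union best-responds to each possible Management move:
- W → Union plays N1 (best of 8, 4, 2, 4); Management gets 0.
- X → Union plays N3 (best of 1, 1, 9, 7); Management gets 4.
- Y → Union plays N2 (best of 0, 8, 0, 2); Management gets 9.
- Z → Union plays N1 (best of 7, 4, 2, 1); Management gets 1.
Among 0, 4, 9, 1, the best is 9 at Y. Subgame-perfect outcome: (N2, Y) with payoffs (8, 9).
Now find the simultaneous Nash equilibrium.
Union's best replies: W→N1; X→N3; Y→N2; Z→N1.
Management's best replies: N1→Y; N2→Y; N3→Y; N4→W.
The unique mutual best reply is (N2, Y), giving (8, 9).
Management's commitment gain: 9 − 9 = 0.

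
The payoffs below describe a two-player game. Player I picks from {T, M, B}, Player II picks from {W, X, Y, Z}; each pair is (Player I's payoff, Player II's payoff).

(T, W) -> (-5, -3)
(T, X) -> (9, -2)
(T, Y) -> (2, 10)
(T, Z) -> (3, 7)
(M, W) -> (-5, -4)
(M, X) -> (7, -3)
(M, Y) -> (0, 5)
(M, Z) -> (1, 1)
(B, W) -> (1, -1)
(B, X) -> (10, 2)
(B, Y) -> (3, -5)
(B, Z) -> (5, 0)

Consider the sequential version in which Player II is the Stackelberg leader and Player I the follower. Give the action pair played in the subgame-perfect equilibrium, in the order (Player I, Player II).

Work backward from Player I's decision.
- W → Player I plays B (best of -5, -5, 1); Player II gets -1.
- X → Player I plays B (best of 9, 7, 10); Player II gets 2.
- Y → Player I plays B (best of 2, 0, 3); Player II gets -5.
- Z → Player I plays B (best of 3, 1, 5); Player II gets 0.
Player II's induced payoffs are -1, 2, -5, 0, so Player II commits to X. Subgame-perfect outcome: (B, X) with payoffs (10, 2).

(B, X)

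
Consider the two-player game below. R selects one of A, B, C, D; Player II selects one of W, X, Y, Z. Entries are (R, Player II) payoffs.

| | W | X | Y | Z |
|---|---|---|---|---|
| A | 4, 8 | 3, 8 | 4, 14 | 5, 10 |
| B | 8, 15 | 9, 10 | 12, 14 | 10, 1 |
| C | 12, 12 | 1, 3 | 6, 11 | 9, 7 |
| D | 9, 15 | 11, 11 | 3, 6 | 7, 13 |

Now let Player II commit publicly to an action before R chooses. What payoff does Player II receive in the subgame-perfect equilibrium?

R best-responds to each possible Player II move:
- W → R plays C (best of 4, 8, 12, 9); Player II gets 12.
- X → R plays D (best of 3, 9, 1, 11); Player II gets 11.
- Y → R plays B (best of 4, 12, 6, 3); Player II gets 14.
- Z → R plays B (best of 5, 10, 9, 7); Player II gets 1.
Maximizing over 12, 11, 14, 1, Player II chooses Y. Subgame-perfect outcome: (B, Y) with payoffs (12, 14).

14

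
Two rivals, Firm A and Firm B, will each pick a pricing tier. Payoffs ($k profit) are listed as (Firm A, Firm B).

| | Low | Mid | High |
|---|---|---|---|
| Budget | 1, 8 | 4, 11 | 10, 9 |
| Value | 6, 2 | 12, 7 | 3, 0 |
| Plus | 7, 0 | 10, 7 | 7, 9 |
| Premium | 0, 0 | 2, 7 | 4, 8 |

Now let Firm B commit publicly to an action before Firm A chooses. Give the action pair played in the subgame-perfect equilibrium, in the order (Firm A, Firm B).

Firm A best-responds to each possible Firm B move:
- Low: Firm A compares 1, 6, 7, 0 and picks Plus; Firm B would get 0.
- Mid: Firm A compares 4, 12, 10, 2 and picks Value; Firm B would get 7.
- High: Firm A compares 10, 3, 7, 4 and picks Budget; Firm B would get 9.
Among 0, 7, 9, the best is 9 at High. Subgame-perfect outcome: (Budget, High) with payoffs (10, 9).

(Budget, High)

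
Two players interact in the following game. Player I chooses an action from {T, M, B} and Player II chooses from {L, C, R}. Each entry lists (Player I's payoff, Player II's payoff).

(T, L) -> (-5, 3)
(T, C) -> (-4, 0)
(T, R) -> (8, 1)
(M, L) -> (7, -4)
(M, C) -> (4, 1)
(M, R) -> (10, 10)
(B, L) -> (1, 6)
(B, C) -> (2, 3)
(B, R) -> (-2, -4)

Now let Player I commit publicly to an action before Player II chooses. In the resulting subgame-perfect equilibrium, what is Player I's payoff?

10

Work backward from Player II's decision.
- T → Player II plays L (best of 3, 0, 1); Player I gets -5.
- M → Player II plays R (best of -4, 1, 10); Player I gets 10.
- B → Player II plays L (best of 6, 3, -4); Player I gets 1.
Among -5, 10, 1, the best is 10 at M. Subgame-perfect outcome: (M, R) with payoffs (10, 10).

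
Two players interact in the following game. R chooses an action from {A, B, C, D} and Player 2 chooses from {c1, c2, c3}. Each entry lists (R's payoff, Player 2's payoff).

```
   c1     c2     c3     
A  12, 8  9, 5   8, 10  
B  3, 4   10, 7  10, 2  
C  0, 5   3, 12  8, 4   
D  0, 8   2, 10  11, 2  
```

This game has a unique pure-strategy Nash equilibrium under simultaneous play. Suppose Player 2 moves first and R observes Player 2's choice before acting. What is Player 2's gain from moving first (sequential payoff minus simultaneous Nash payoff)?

Solve by backward induction (Player 2 leads).
- c1 → R plays A (best of 12, 3, 0, 0); Player 2 gets 8.
- c2 → R plays B (best of 9, 10, 3, 2); Player 2 gets 7.
- c3 → R plays D (best of 8, 10, 8, 11); Player 2 gets 2.
Among 8, 7, 2, the best is 8 at c1. Subgame-perfect outcome: (A, c1) with payoffs (12, 8).
Now find the simultaneous Nash equilibrium.
R's best replies: c1→A; c2→B; c3→D.
Player 2's best replies: A→c3; B→c2; C→c2; D→c2.
The unique mutual best reply is (B, c2), giving (10, 7).
Player 2's commitment gain: 8 − 7 = 1.

1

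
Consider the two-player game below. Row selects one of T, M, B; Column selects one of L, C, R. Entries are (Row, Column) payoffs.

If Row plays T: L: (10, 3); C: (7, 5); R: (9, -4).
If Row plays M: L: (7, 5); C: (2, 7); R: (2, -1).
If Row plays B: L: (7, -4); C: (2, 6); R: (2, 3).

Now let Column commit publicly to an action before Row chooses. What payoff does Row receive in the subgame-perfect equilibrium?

7

Backward induction with Column moving first.
- L: BR = T, leader payoff 3.
- C: BR = T, leader payoff 5.
- R: BR = T, leader payoff -4.
Among 3, 5, -4, the best is 5 at C. Subgame-perfect outcome: (T, C) with payoffs (7, 5).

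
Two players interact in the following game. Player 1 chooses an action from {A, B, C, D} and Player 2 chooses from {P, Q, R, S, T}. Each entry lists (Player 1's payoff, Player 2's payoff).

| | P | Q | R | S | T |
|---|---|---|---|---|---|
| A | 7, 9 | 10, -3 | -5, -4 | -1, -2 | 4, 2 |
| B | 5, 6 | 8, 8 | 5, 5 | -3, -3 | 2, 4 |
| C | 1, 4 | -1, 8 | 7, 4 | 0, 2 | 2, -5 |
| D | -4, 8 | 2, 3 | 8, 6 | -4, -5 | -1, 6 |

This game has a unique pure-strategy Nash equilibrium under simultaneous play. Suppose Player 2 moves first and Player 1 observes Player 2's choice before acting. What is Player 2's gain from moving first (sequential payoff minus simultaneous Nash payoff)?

0

Backward induction with Player 2 moving first.
- P: BR = A, leader payoff 9.
- Q: BR = A, leader payoff -3.
- R: BR = D, leader payoff 6.
- S: BR = C, leader payoff 2.
- T: BR = A, leader payoff 2.
Among 9, -3, 6, 2, 2, the best is 9 at P. Subgame-perfect outcome: (A, P) with payoffs (7, 9).
For the simultaneous game, intersect best replies.
Player 1's best replies: P→A; Q→A; R→D; S→C; T→A.
Player 2's best replies: A→P; B→Q; C→Q; D→P.
The unique mutual best reply is (A, P), giving (7, 9).
Player 2's commitment gain: 9 − 9 = 0.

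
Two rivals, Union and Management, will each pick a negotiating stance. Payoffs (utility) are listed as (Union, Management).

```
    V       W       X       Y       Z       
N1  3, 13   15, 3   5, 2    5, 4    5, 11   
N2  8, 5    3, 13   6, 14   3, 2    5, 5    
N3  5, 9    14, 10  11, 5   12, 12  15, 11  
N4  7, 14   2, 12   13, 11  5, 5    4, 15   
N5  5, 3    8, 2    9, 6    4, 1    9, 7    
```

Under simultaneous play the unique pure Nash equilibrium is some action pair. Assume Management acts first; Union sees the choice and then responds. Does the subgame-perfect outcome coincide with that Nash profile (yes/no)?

yes

Work backward from Union's decision.
- V: BR = N2, leader payoff 5.
- W: BR = N1, leader payoff 3.
- X: BR = N4, leader payoff 11.
- Y: BR = N3, leader payoff 12.
- Z: BR = N3, leader payoff 11.
Among 5, 3, 11, 12, 11, the best is 12 at Y. Subgame-perfect outcome: (N3, Y) with payoffs (12, 12).
For the simultaneous game, intersect best replies.
Union's best replies: V→N2; W→N1; X→N4; Y→N3; Z→N3.
Management's best replies: N1→V; N2→X; N3→Y; N4→Z; N5→Z.
Only (N3, Y) has each player best-responding; Nash payoffs (12, 12).
Sequential outcome (N3, Y) coincides with the Nash profile (N3, Y).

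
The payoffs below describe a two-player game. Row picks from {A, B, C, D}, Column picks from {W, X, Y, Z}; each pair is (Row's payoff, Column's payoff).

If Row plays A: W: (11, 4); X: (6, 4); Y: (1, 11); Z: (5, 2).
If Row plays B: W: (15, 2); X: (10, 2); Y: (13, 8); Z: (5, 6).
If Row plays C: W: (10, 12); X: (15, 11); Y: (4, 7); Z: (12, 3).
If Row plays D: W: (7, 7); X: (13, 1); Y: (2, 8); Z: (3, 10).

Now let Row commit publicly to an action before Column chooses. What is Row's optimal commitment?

Solve by backward induction (Row leads).
- A: BR = Y, leader payoff 1.
- B: BR = Y, leader payoff 13.
- C: BR = W, leader payoff 10.
- D: BR = Z, leader payoff 3.
Among 1, 13, 10, 3, the best is 13 at B. Subgame-perfect outcome: (B, Y) with payoffs (13, 8).

B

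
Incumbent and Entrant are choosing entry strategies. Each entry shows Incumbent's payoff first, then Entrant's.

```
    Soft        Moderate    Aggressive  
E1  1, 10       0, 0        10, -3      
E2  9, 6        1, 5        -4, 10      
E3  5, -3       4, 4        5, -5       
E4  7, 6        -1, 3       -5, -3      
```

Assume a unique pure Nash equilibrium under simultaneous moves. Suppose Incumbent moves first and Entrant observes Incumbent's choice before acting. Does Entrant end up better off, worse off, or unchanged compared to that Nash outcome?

Solve by backward induction (Incumbent leads).
- E1: BR = Soft, leader payoff 1.
- E2: BR = Aggressive, leader payoff -4.
- E3: BR = Moderate, leader payoff 4.
- E4: BR = Soft, leader payoff 7.
Incumbent's induced payoffs are 1, -4, 4, 7, so Incumbent commits to E4. Subgame-perfect outcome: (E4, Soft) with payoffs (7, 6).
Now find the simultaneous Nash equilibrium.
Incumbent's best replies: Soft→E2; Moderate→E3; Aggressive→E1.
Entrant's best replies: E1→Soft; E2→Aggressive; E3→Moderate; E4→Soft.
Only (E3, Moderate) has each player best-responding; Nash payoffs (4, 4).
Entrant earns 6 sequentially versus 4 at the Nash outcome: better off.

better off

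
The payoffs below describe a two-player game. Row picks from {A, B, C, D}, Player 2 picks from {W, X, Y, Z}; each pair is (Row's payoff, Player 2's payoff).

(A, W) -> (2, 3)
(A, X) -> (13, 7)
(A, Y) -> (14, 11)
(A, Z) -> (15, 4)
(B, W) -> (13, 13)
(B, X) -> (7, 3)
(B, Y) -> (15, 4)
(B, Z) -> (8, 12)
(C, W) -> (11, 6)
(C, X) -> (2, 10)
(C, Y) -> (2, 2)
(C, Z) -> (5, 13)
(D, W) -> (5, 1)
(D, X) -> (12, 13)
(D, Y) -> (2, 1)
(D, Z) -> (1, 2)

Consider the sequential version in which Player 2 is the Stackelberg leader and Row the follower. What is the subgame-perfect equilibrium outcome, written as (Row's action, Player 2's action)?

Solve by backward induction (Player 2 leads).
- W: Row compares 2, 13, 11, 5 and picks B; Player 2 would get 13.
- X: Row compares 13, 7, 2, 12 and picks A; Player 2 would get 7.
- Y: Row compares 14, 15, 2, 2 and picks B; Player 2 would get 4.
- Z: Row compares 15, 8, 5, 1 and picks A; Player 2 would get 4.
Among 13, 7, 4, 4, the best is 13 at W. Subgame-perfect outcome: (B, W) with payoffs (13, 13).

(B, W)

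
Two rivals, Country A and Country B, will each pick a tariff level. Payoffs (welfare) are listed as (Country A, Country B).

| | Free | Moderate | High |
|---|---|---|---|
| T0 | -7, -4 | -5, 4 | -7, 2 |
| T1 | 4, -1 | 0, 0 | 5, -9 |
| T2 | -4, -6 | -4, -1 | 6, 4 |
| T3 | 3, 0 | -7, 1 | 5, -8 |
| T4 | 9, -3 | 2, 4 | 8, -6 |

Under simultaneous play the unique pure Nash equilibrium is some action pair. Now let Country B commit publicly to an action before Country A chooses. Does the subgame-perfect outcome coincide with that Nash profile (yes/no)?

Work backward from Country A's decision.
- Free → Country A plays T4 (best of -7, 4, -4, 3, 9); Country B gets -3.
- Moderate → Country A plays T4 (best of -5, 0, -4, -7, 2); Country B gets 4.
- High → Country A plays T4 (best of -7, 5, 6, 5, 8); Country B gets -6.
Maximizing over -3, 4, -6, Country B chooses Moderate. Subgame-perfect outcome: (T4, Moderate) with payoffs (2, 4).
Now find the simultaneous Nash equilibrium.
Country A's best replies: Free→T4; Moderate→T4; High→T4.
Country B's best replies: T0→Moderate; T1→Moderate; T2→High; T3→Moderate; T4→Moderate.
Only (T4, Moderate) has each player best-responding; Nash payoffs (2, 4).
Sequential outcome (T4, Moderate) coincides with the Nash profile (T4, Moderate).

yes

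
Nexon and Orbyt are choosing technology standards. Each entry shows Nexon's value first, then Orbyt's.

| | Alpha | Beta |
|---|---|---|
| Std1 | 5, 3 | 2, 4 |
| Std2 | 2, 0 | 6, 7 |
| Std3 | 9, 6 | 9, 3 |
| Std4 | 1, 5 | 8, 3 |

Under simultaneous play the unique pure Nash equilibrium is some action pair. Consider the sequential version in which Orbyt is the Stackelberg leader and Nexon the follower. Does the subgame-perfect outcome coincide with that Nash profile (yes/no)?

Work backward from Nexon's decision.
- Alpha: BR = Std3, leader payoff 6.
- Beta: BR = Std3, leader payoff 3.
Orbyt's induced payoffs are 6, 3, so Orbyt commits to Alpha. Subgame-perfect outcome: (Std3, Alpha) with payoffs (9, 6).
For the simultaneous game, intersect best replies.
Nexon's best replies: Alpha→Std3; Beta→Std3.
Orbyt's best replies: Std1→Beta; Std2→Beta; Std3→Alpha; Std4→Alpha.
The unique mutual best reply is (Std3, Alpha), giving (9, 6).
Sequential outcome (Std3, Alpha) coincides with the Nash profile (Std3, Alpha).

yes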